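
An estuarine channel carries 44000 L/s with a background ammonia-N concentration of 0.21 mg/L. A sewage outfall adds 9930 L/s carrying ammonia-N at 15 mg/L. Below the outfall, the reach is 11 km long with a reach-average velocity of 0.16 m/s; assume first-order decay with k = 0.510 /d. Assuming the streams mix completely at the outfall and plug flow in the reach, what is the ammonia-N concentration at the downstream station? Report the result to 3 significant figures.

Conservation of mass: C = (44000·0.2100 + 9930·15.00) / 53930 = 158200/53930 = 2.933 mg/L.
Travel time t = 11·1000 / 0.16 = 68750 s = 19.10 h.
After decay, C = 2.933 × e^(−kt) = 2.933 × 0.6664 = 1.955 mg/L.

1.95 mg/L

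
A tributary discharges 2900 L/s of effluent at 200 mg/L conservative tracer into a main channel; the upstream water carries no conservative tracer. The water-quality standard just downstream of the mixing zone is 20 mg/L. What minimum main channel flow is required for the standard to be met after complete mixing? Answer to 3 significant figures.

Set C_mix = 20: (Q·0 + 2900·200.0) / (Q + 2900) = 20
→ Q = 2900·(200.0 − 20)/(20 − 0) = 26100 L/s.

26100 L/s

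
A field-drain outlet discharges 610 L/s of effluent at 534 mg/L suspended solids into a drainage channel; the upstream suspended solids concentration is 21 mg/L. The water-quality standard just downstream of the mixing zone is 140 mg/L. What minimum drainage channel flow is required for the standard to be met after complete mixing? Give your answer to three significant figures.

2020 L/s

Set C_mix = 140: (Q·21.00 + 610.0·534.0) / (Q + 610.0) = 140
→ Q = 610.0·(534.0 − 140)/(140 − 21.00) = 2020 L/s.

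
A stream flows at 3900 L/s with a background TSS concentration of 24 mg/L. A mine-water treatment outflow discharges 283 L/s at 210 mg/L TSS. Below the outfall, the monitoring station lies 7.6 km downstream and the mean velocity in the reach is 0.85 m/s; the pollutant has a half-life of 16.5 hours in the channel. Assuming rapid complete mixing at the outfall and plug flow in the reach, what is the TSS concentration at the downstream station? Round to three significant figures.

33.0 mg/L

Conservation of mass: C = (3900·24.00 + 283.0·210.0) / 4183 = 153000/4183 = 36.58 mg/L.
Travel time t = 7.6·1000 / 0.85 = 8941 s = 2.484 h.
Half-life 16.5 h → k = ln 2 / 16.5 = 0.04201 h⁻¹ = 1.008 d⁻¹.
First-order decay: C = 36.58·exp(−k·t) = 36.58·0.9009 = 32.96 mg/L.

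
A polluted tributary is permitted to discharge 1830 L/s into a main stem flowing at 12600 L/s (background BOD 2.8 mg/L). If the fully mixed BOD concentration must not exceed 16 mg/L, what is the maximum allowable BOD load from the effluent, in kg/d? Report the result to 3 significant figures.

16900 kg/d

Mass balance at the limit: 12600·2.800 + 1830·Cₑ = 14430·16 → Cₑ = 106.9 mg/L.
1830 L/s = 1.830 m³/s. Load = 1.830 m³/s × 106.9 g/m³ × 86 400 s/d = 16900 kg/d.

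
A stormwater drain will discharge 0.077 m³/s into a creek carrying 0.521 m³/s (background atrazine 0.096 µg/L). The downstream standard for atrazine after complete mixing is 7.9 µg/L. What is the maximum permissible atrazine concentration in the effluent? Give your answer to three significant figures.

At the limit, (Qr·Cr + Qe·Cₑ)/(Qr + Qe) = 7.9:
Cₑ = (0.5980·7.9 − 0.5210·0.09600) / 0.07700 = 60.70 µg/L.

60.7 µg/L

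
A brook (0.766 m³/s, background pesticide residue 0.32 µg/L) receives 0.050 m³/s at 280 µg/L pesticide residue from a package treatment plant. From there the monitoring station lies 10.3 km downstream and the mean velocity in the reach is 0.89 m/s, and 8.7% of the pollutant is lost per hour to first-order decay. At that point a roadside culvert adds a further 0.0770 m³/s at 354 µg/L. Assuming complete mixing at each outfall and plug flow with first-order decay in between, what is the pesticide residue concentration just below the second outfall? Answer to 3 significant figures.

42.4 µg/L

Flow-weighted average: C = (0.7660·0.3200 + 0.05000·280.0) / 0.8160 = 14.25/0.8160 = 17.46 µg/L; combined flow 0.8160 m³/s.
Travel time t = 10.3·1000 / 0.89 = 11570 s = 3.215 h.
8.7%/h lost → k = −ln(1 − 0.087) = 0.09102 h⁻¹.
First-order decay: C = 17.46·exp(−k·t) = 17.46·0.7463 = 13.03 µg/L.
At the second outfall, C = (0.8160·13.03 + 0.07700·354.0) / (0.8160 + 0.07700) = 42.43 µg/L.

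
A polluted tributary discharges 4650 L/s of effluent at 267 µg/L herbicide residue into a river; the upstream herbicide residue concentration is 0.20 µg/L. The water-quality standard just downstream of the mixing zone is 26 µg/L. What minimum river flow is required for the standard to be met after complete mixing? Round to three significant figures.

43400 L/s

Set C_mix = 26: (Q·0.2000 + 4650·267.0) / (Q + 4650) = 26
→ Q = 4650·(267.0 − 26)/(26 − 0.2000) = 43440 L/s.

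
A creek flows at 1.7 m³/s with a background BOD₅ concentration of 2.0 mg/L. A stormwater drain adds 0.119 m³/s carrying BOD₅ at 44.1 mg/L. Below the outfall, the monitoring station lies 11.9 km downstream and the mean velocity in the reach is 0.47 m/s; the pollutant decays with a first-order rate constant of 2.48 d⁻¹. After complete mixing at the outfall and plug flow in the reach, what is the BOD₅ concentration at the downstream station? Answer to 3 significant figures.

2.30 mg/L

Mixed concentration C = ΣQC/ΣQ = (1.700·2.000 + 0.1190·44.10) / 1.819 = 8.648/1.819 = 4.754 mg/L.
Travel time t = 11.9·1000 / 0.47 = 25320 s = 7.033 h.
After decay, C = 4.754 × e^(−kt) = 4.754 × 0.4835 = 2.299 mg/L.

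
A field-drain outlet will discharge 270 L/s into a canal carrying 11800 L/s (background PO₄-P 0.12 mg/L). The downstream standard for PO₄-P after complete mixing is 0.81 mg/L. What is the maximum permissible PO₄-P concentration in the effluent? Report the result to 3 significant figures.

At the limit, (Qr·Cr + Qe·Cₑ)/(Qr + Qe) = 0.81:
Cₑ = (12070·0.81 − 11800·0.1200) / 270.0 = 30.97 mg/L.

31.0 mg/L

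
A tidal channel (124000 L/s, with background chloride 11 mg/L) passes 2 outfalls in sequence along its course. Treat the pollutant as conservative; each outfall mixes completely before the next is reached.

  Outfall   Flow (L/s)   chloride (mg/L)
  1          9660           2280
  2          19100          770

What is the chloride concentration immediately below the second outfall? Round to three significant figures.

249 mg/L

After outfall 1: Q = 124000 + 9660 = 133700 L/s; C = (124000·11.00 + 9660·2280)/133700 = 175.0 mg/L.
After outfall 2: Q = 133700 + 19100 = 152800 L/s; C = (133700·175.0 + 19100·770.0)/152800 = 249.4 mg/L.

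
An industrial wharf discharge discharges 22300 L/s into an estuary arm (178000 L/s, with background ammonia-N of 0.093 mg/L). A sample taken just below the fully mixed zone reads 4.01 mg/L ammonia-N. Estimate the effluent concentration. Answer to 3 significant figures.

Mass balance: 178000·0.09300 + 22300·Cₑ = 200300·4.010
→ Cₑ = (200300·4.010 − 178000·0.09300) / 22300 = 35.28 mg/L.

35.3 mg/L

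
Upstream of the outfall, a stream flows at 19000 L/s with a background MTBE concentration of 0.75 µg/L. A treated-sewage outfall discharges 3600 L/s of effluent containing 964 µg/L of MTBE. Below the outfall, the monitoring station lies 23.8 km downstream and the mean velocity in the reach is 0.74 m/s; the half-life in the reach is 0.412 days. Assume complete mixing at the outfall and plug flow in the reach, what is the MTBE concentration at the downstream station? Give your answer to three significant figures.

82.4 µg/L

After mixing, C = (19000·0.7500 + 3600·964.0) / 22600 = 3485000/22600 = 154.2 µg/L.
Travel time t = 23.8·1000 / 0.74 = 32160 s = 8.934 h.
Half-life 0.412 d → k = ln 2 / 0.412 = 1.682 d⁻¹.
First-order decay: C = 154.2·exp(−k·t) = 154.2·0.5346 = 82.43 µg/L.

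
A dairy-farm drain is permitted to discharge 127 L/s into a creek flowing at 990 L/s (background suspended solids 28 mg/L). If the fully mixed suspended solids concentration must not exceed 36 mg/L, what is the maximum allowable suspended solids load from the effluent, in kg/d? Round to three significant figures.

1080 kg/d

Mass balance at the limit: 990.0·28.00 + 127.0·Cₑ = 1117·36 → Cₑ = 98.36 mg/L.
127.0 L/s = 0.1270 m³/s. Load = 0.1270 m³/s × 98.36 g/m³ × 86 400 s/d = 1079 kg/d.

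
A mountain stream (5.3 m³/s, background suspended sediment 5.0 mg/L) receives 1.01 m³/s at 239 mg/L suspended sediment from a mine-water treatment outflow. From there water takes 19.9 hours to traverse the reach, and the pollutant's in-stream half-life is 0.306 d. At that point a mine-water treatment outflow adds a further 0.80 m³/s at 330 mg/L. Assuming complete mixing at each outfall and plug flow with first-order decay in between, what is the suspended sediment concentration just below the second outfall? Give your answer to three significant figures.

Mixed concentration C = ΣQC/ΣQ = (5.300·5.000 + 1.010·239.0) / 6.310 = 267.9/6.310 = 42.45 mg/L; combined flow 6.310 m³/s.
Half-life 0.306 d → k = ln 2 / 0.306 = 2.265 d⁻¹.
Applying C = C₀e^(−kt): 42.45 × 0.1529 = 6.490 mg/L.
At the second outfall, C = (6.310·6.490 + 0.8000·330.0) / (6.310 + 0.8000) = 42.89 mg/L.

42.9 mg/L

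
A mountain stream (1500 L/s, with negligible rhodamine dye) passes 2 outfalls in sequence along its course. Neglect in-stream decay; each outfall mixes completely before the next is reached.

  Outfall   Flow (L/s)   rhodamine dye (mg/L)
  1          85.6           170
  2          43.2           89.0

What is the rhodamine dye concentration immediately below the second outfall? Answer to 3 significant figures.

11.3 mg/L

Outfall 1: combined Q = 1586 L/s; C = (1500·0 + 85.60·170.0)/1586 = 9.178 mg/L.
Outfall 2: combined Q = 1629 L/s; C = (1586·9.178 + 43.20·89.00)/1629 = 11.29 mg/L.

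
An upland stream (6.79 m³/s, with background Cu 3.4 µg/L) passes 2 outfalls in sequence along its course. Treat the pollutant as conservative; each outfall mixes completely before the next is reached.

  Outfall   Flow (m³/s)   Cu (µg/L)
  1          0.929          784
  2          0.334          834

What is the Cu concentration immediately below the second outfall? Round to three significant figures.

128 µg/L

After outfall 1: Q = 6.790 + 0.9290 = 7.719 m³/s; C = (6.790·3.400 + 0.9290·784.0)/7.719 = 97.35 µg/L.
After outfall 2: Q = 7.719 + 0.3340 = 8.053 m³/s; C = (7.719·97.35 + 0.3340·834.0)/8.053 = 127.9 µg/L.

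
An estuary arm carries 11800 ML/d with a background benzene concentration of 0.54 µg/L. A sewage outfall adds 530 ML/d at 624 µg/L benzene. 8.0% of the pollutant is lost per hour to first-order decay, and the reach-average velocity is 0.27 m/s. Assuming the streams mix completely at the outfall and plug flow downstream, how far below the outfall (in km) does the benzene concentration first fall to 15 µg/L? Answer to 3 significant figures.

After mixing, C = (11800·0.5400 + 530.0·624.0) / 12330 = 337100/12330 = 27.34 µg/L.
8.0%/h lost → k = −ln(1 − 0.08) = 0.08338 h⁻¹.
Set 27.34·exp(−k·t) = 15 → t = ln(27.34/15)/k = 25920 s = 7.199 h.
Distance = v·t = 0.27·25920 = 6997 m = 6.997 km.

7.00 km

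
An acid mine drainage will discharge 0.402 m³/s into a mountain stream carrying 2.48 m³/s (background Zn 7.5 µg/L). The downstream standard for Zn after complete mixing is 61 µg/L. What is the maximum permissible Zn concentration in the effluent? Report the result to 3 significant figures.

391 µg/L

At the limit, (Qr·Cr + Qe·Cₑ)/(Qr + Qe) = 61:
Cₑ = (2.882·61 − 2.480·7.500) / 0.4020 = 391.0 µg/L.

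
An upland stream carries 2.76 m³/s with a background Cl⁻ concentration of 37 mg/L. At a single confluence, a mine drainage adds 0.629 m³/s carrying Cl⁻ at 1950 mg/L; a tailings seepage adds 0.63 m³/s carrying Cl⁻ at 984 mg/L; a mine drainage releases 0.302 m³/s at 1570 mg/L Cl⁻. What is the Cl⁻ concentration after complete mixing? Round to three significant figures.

561 mg/L

Conservation of mass: C = (2.760·37.00 + 0.6290·1950 + 0.6300·984.0 + 0.3020·1570) / 4.321 = 2423/4.321 = 560.7 mg/L.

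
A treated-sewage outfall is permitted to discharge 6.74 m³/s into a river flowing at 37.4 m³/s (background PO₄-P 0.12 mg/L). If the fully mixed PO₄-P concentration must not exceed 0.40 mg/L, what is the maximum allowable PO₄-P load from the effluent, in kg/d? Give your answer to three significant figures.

1140 kg/d

Mass balance at the limit: 37.40·0.1200 + 6.740·Cₑ = 44.14·0.40 → Cₑ = 1.954 mg/L.
Load = 6.740 m³/s × 1.954 g/m³ × 86 400 s/d = 1138 kg/d.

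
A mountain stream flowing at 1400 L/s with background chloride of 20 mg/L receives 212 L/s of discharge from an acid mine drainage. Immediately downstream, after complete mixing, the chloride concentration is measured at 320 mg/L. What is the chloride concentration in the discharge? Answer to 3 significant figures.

Mass balance: 1400·20.00 + 212.0·Cₑ = 1612·320.0
→ Cₑ = (1612·320.0 − 1400·20.00) / 212.0 = 2301 mg/L.

2300 mg/L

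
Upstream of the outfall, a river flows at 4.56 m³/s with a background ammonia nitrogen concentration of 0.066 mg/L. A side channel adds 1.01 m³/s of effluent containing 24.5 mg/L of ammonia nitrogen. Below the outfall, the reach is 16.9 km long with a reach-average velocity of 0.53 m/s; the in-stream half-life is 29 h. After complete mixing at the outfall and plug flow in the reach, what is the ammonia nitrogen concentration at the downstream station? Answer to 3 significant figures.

3.64 mg/L

After mixing, C = (4.560·0.06600 + 1.010·24.50) / 5.570 = 25.05/5.570 = 4.497 mg/L.
Travel time t = 16.9·1000 / 0.53 = 31890 s = 8.857 h.
Half-life 29 h → k = ln 2 / 29 = 0.02390 h⁻¹ = 0.5736 d⁻¹.
Applying C = C₀e^(−kt): 4.497 × 0.8092 = 3.639 mg/L.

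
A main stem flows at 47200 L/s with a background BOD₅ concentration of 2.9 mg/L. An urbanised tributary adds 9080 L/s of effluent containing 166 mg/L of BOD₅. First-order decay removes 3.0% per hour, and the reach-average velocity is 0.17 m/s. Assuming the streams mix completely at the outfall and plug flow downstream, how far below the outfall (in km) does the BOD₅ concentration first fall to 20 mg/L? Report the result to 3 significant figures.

Flow-weighted average: C = (47200·2.900 + 9080·166.0) / 56280 = 1644000/56280 = 29.21 mg/L.
3.0%/h lost → k = −ln(1 − 0.03) = 0.03046 h⁻¹.
Set 29.21·exp(−k·t) = 20 → t = ln(29.21/20)/k = 44780 s = 12.44 h.
Distance = v·t = 0.17·44780 = 7613 m = 7.613 km.

7.61 km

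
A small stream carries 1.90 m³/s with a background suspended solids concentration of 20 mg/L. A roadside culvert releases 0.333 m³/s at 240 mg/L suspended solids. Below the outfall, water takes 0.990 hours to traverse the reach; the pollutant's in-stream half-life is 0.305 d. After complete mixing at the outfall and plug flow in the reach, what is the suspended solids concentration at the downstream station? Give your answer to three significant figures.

48.1 mg/L

Conservation of mass: C = (1.900·20.00 + 0.3330·240.0) / 2.233 = 117.9/2.233 = 52.81 mg/L.
Half-life 0.305 d → k = ln 2 / 0.305 = 2.273 d⁻¹.
Applying C = C₀e^(−kt): 52.81 × 0.9105 = 48.08 mg/L.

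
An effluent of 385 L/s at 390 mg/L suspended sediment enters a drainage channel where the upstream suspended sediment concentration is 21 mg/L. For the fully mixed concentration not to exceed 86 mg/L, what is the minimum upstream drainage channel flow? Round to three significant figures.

Set C_mix = 86: (Q·21.00 + 385.0·390.0) / (Q + 385.0) = 86
→ Q = 385.0·(390.0 − 86)/(86 − 21.00) = 1801 L/s.

1800 L/s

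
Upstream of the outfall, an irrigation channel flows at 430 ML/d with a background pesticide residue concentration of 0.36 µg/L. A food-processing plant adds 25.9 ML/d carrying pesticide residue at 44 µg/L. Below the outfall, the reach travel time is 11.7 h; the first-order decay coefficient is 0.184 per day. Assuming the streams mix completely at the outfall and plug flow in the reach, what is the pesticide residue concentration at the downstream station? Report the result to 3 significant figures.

Mass balance: C = (430.0·0.3600 + 25.90·44.00) / 455.9 = 1294/455.9 = 2.839 µg/L.
Applying C = C₀e^(−kt): 2.839 × 0.9142 = 2.596 µg/L.

2.60 µg/L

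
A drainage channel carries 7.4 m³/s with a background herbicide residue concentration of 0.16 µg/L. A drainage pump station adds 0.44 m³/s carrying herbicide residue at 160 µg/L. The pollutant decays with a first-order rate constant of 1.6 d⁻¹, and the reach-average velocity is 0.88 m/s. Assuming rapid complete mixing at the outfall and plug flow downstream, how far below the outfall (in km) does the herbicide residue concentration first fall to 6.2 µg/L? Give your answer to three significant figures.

18.4 km

Flow-weighted average: C = (7.400·0.1600 + 0.4400·160.0) / 7.840 = 71.58/7.840 = 9.131 µg/L.
Set 9.131·exp(−k·t) = 6.2 → t = ln(9.131/6.2)/k = 20900 s = 5.806 h.
Distance = v·t = 0.88·20900 = 18390 m = 18.39 km.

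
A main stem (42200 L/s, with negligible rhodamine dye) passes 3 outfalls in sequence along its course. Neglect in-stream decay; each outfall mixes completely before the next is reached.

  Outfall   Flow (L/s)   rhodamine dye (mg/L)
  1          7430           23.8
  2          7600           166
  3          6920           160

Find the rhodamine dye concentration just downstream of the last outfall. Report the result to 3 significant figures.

After outfall 1: Q = 42200 + 7430 = 49630 L/s; C = (42200·0 + 7430·23.80)/49630 = 3.563 mg/L.
After outfall 2: Q = 49630 + 7600 = 57230 L/s; C = (49630·3.563 + 7600·166.0)/57230 = 25.13 mg/L.
After outfall 3: Q = 57230 + 6920 = 64150 L/s; C = (57230·25.13 + 6920·160.0)/64150 = 39.68 mg/L.

39.7 mg/L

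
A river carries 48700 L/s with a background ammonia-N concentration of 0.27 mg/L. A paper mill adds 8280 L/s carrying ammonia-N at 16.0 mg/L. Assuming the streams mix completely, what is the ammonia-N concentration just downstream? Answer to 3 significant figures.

2.56 mg/L

Mass balance: C = (48700·0.2700 + 8280·16.00) / 56980 = 145600/56980 = 2.556 mg/L.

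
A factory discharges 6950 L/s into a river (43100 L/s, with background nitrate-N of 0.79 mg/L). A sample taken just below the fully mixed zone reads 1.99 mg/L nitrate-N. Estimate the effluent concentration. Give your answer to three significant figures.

9.43 mg/L

Mass balance: 43100·0.7900 + 6950·Cₑ = 50050·1.990
→ Cₑ = (50050·1.990 − 43100·0.7900) / 6950 = 9.432 mg/L.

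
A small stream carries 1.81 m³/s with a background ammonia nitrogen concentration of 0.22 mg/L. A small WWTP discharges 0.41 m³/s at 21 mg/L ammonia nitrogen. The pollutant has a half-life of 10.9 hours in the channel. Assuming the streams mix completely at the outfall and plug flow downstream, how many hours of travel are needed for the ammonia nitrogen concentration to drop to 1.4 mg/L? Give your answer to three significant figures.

Mass balance: C = (1.810·0.2200 + 0.4100·21.00) / 2.220 = 9.008/2.220 = 4.058 mg/L.
Half-life 10.9 h → k = ln 2 / 10.9 = 0.06359 h⁻¹ = 1.526 d⁻¹.
4.058·exp(−k·t) = 1.4 → t = ln(4.058/1.4)/k = 60240 s = 16.73 h.

16.7 h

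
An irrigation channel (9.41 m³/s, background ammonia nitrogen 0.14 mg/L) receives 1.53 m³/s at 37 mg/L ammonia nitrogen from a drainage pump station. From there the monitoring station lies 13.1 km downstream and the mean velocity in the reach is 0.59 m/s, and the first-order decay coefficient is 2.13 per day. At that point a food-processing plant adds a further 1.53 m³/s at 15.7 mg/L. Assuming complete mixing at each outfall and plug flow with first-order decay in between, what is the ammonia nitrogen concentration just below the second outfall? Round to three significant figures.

Mixed concentration C = ΣQC/ΣQ = (9.410·0.1400 + 1.530·37.00) / 10.94 = 57.93/10.94 = 5.295 mg/L; combined flow 10.94 m³/s.
Travel time t = 13.1·1000 / 0.59 = 22200 s = 6.168 h.
First-order decay: C = 5.295·exp(−k·t) = 5.295·0.5785 = 3.063 mg/L.
At the second outfall, C = (10.94·3.063 + 1.530·15.70) / (10.94 + 1.530) = 4.613 mg/L.

4.61 mg/L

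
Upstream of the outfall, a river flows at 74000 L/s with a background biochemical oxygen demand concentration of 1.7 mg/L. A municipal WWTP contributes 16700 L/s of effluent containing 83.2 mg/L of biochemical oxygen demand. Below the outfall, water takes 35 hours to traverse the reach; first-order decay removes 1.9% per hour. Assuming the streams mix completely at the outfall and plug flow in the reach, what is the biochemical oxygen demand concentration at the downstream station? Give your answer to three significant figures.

Mass balance: C = (74000·1.700 + 16700·83.20) / 90700 = 1515000/90700 = 16.71 mg/L.
1.9%/h lost → k = −ln(1 − 0.019) = 0.01918 h⁻¹.
First-order decay: C = 16.71·exp(−k·t) = 16.71·0.5110 = 8.537 mg/L.

8.54 mg/L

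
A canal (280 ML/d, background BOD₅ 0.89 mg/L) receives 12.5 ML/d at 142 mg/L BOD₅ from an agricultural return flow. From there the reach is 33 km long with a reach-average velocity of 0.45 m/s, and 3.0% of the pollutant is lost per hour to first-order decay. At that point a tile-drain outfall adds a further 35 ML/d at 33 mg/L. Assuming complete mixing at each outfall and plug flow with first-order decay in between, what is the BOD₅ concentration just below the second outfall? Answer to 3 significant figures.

6.85 mg/L

Conservation of mass: C = (280.0·0.8900 + 12.50·142.0) / 292.5 = 2024/292.5 = 6.920 mg/L; combined flow 292.5 ML/d.
Travel time t = 33·1000 / 0.45 = 73330 s = 20.37 h.
3.0%/h lost → k = −ln(1 − 0.03) = 0.03046 h⁻¹.
Applying C = C₀e^(−kt): 6.920 × 0.5377 = 3.721 mg/L.
Second outfall: C = (292.5·3.721 + 35.00·33.00)/327.5 = 6.850 mg/L.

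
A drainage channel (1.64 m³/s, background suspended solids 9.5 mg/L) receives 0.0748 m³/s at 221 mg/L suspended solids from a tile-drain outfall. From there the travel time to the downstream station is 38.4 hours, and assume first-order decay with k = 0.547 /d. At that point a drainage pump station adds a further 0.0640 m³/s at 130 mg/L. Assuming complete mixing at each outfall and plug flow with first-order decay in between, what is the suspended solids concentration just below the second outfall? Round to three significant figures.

After mixing, C = (1.640·9.500 + 0.07480·221.0) / 1.715 = 32.11/1.715 = 18.73 mg/L; combined flow 1.715 m³/s.
Applying C = C₀e^(−kt): 18.73 × 0.4168 = 7.804 mg/L.
Second outfall: C = (1.715·7.804 + 0.06400·130.0)/1.779 = 12.20 mg/L.

12.2 mg/L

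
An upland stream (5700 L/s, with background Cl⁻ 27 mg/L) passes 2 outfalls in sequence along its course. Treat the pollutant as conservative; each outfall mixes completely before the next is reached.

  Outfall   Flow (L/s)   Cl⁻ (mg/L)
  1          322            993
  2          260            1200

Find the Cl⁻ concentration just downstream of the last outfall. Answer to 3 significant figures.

125 mg/L

After outfall 1: Q = 5700 + 322.0 = 6022 L/s; C = (5700·27.00 + 322.0·993.0)/6022 = 78.65 mg/L.
After outfall 2: Q = 6022 + 260.0 = 6282 L/s; C = (6022·78.65 + 260.0·1200)/6282 = 125.1 mg/L.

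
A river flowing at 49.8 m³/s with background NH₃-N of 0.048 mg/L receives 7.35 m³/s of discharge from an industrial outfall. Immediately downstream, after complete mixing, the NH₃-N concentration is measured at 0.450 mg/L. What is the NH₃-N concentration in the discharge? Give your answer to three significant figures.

3.17 mg/L

Mass balance: 49.80·0.04800 + 7.350·Cₑ = 57.15·0.4500
→ Cₑ = (57.15·0.4500 − 49.80·0.04800) / 7.350 = 3.174 mg/L.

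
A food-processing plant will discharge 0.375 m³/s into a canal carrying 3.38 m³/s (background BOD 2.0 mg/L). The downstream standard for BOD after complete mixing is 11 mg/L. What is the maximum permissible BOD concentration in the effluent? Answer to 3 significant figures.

92.1 mg/L

At the limit, (Qr·Cr + Qe·Cₑ)/(Qr + Qe) = 11:
Cₑ = (3.755·11 − 3.380·2.000) / 0.3750 = 92.12 mg/L.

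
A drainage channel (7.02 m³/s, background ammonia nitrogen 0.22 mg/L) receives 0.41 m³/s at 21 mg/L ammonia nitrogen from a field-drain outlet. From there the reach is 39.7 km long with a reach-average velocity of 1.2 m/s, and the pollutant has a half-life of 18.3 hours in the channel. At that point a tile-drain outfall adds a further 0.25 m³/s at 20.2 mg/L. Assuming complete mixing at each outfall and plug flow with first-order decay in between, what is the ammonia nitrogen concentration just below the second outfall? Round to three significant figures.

After mixing, C = (7.020·0.2200 + 0.4100·21.00) / 7.430 = 10.15/7.430 = 1.367 mg/L; combined flow 7.430 m³/s.
Travel time t = 39.7·1000 / 1.2 = 33080 s = 9.190 h.
Half-life 18.3 h → k = ln 2 / 18.3 = 0.03788 h⁻¹ = 0.9090 d⁻¹.
Decay over the reach: 1.367·exp(−kt) = 1.367·0.7060 = 0.9649 mg/L.
Second outfall: C = (7.430·0.9649 + 0.2500·20.20)/7.680 = 1.591 mg/L.

1.59 mg/L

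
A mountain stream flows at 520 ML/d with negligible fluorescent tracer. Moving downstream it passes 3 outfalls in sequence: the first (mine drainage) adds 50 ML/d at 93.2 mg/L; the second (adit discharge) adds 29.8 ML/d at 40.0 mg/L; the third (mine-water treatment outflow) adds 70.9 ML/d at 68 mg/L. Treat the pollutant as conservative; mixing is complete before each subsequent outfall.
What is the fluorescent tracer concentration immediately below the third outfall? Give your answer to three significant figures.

15.9 mg/L

Below outfall 1: Q → 570.0 ML/d, C = (520.0·0 + 50.00·93.20)/570.0 = 8.175 mg/L.
Below outfall 2: Q → 599.8 ML/d, C = (570.0·8.175 + 29.80·40.00)/599.8 = 9.757 mg/L.
Below outfall 3: Q → 670.7 ML/d, C = (599.8·9.757 + 70.90·68.00)/670.7 = 15.91 mg/L.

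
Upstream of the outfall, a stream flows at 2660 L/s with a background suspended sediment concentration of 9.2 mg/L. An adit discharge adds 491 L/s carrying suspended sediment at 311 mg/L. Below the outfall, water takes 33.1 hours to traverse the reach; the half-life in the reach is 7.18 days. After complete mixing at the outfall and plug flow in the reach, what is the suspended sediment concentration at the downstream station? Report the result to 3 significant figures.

Mass balance: C = (2660·9.200 + 491.0·311.0) / 3151 = 177200/3151 = 56.23 mg/L.
Half-life 7.18 d → k = ln 2 / 7.18 = 0.09654 d⁻¹.
After decay, C = 56.23 × e^(−kt) = 56.23 × 0.8753 = 49.22 mg/L.

49.2 mg/L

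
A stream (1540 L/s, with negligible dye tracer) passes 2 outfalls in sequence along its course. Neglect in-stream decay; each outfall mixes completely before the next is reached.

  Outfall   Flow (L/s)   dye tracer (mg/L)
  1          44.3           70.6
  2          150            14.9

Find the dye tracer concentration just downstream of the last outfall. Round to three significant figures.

3.09 mg/L

Below outfall 1: Q → 1584 L/s, C = (1540·0 + 44.30·70.60)/1584 = 1.974 mg/L.
Below outfall 2: Q → 1734 L/s, C = (1584·1.974 + 150.0·14.90)/1734 = 3.092 mg/L.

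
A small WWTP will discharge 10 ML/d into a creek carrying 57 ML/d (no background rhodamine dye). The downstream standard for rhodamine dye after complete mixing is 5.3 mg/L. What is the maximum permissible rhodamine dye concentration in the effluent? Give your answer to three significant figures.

35.5 mg/L

At the limit, (Qr·Cr + Qe·Cₑ)/(Qr + Qe) = 5.3:
Cₑ = (67.00·5.3 − 57.00·0) / 10.00 = 35.51 mg/L.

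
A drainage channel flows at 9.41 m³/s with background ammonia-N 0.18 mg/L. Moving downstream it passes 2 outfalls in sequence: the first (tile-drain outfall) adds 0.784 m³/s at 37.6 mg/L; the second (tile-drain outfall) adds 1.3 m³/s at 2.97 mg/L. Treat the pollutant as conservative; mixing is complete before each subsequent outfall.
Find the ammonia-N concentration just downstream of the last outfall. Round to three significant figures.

Outfall 1: combined Q = 10.19 m³/s; C = (9.410·0.1800 + 0.7840·37.60)/10.19 = 3.058 mg/L.
Outfall 2: combined Q = 11.49 m³/s; C = (10.19·3.058 + 1.300·2.970)/11.49 = 3.048 mg/L.

3.05 mg/L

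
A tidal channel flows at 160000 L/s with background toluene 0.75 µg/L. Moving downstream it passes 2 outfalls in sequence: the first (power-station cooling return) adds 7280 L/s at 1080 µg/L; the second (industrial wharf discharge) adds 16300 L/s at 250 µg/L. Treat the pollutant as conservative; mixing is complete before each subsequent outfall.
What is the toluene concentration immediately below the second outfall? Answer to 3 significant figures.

After outfall 1: Q = 160000 + 7280 = 167300 L/s; C = (160000·0.7500 + 7280·1080)/167300 = 47.72 µg/L.
After outfall 2: Q = 167300 + 16300 = 183600 L/s; C = (167300·47.72 + 16300·250.0)/183600 = 65.68 µg/L.

65.7 µg/L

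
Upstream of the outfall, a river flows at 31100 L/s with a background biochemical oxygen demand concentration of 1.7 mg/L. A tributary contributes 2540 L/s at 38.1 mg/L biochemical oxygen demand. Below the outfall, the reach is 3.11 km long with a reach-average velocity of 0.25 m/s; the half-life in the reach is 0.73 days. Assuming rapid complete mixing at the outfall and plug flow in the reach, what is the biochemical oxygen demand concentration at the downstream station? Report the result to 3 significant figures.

Flow-weighted average: C = (31100·1.700 + 2540·38.10) / 33640 = 149600/33640 = 4.448 mg/L.
Travel time t = 3.11·1000 / 0.25 = 12440 s = 3.456 h.
Half-life 0.73 d → k = ln 2 / 0.73 = 0.9495 d⁻¹.
Applying C = C₀e^(−kt): 4.448 × 0.8722 = 3.880 mg/L.

3.88 mg/L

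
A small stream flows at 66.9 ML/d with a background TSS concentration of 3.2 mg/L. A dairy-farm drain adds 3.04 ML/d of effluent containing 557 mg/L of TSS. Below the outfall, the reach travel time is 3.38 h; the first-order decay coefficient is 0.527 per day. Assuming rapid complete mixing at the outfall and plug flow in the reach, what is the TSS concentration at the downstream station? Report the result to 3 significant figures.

Conservation of mass: C = (66.90·3.200 + 3.040·557.0) / 69.94 = 1907/69.94 = 27.27 mg/L.
Decay over the reach: 27.27·exp(−kt) = 27.27·0.9285 = 25.32 mg/L.

25.3 mg/L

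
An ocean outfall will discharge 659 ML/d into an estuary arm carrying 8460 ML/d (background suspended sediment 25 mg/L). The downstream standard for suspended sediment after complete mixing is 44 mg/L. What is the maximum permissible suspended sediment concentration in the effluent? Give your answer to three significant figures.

At the limit, (Qr·Cr + Qe·Cₑ)/(Qr + Qe) = 44:
Cₑ = (9119·44 − 8460·25.00) / 659.0 = 287.9 mg/L.

288 mg/L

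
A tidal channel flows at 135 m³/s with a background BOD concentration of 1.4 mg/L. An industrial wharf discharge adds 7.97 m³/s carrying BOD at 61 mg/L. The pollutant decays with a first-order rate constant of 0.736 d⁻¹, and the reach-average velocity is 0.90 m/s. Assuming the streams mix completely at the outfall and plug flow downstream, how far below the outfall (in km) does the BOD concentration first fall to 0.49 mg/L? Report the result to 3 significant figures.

239 km

Mixed concentration C = ΣQC/ΣQ = (135.0·1.400 + 7.970·61.00) / 143.0 = 675.2/143.0 = 4.722 mg/L.
Set 4.722·exp(−k·t) = 0.49 → t = ln(4.722/0.49)/k = 266000 s = 73.88 h.
Distance = v·t = 0.90·266000 = 239400 m = 239.4 km.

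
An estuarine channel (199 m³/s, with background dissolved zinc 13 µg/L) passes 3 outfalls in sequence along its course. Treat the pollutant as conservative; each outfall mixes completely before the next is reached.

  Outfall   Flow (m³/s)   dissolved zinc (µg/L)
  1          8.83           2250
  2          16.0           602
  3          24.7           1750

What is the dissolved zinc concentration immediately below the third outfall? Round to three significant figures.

303 µg/L

Below outfall 1: Q → 207.8 m³/s, C = (199.0·13.00 + 8.830·2250)/207.8 = 108.0 µg/L.
Below outfall 2: Q → 223.8 m³/s, C = (207.8·108.0 + 16.00·602.0)/223.8 = 143.4 µg/L.
Below outfall 3: Q → 248.5 m³/s, C = (223.8·143.4 + 24.70·1750)/248.5 = 303.0 µg/L.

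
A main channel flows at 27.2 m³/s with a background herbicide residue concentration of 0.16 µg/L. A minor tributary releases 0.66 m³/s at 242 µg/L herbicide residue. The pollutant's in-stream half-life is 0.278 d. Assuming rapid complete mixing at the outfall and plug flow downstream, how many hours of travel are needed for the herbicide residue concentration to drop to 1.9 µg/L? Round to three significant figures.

10.9 h

Conservation of mass: C = (27.20·0.1600 + 0.6600·242.0) / 27.86 = 164.1/27.86 = 5.889 µg/L.
Half-life 0.278 d → k = ln 2 / 0.278 = 2.493 d⁻¹.
5.889·exp(−k·t) = 1.9 → t = ln(5.889/1.9)/k = 39200 s = 10.89 h.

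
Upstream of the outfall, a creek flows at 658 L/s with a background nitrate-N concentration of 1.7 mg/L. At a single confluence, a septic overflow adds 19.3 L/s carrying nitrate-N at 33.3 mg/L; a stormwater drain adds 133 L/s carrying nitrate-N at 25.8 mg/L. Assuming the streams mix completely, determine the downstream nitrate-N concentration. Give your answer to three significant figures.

6.41 mg/L

Flow-weighted average: C = (658.0·1.700 + 19.30·33.30 + 133.0·25.80) / 810.3 = 5193/810.3 = 6.408 mg/L.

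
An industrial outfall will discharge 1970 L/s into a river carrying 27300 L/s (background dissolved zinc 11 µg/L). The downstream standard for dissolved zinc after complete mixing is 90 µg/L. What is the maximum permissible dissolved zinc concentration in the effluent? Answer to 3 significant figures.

At the limit, (Qr·Cr + Qe·Cₑ)/(Qr + Qe) = 90:
Cₑ = (29270·90 − 27300·11.00) / 1970 = 1185 µg/L.

1180 µg/L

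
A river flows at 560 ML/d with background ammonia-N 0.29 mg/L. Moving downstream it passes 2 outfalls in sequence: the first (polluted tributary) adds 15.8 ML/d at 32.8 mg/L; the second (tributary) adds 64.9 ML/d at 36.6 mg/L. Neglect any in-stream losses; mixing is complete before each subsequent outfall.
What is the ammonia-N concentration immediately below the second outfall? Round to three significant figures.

After outfall 1: Q = 560.0 + 15.80 = 575.8 ML/d; C = (560.0·0.2900 + 15.80·32.80)/575.8 = 1.182 mg/L.
After outfall 2: Q = 575.8 + 64.90 = 640.7 ML/d; C = (575.8·1.182 + 64.90·36.60)/640.7 = 4.770 mg/L.

4.77 mg/L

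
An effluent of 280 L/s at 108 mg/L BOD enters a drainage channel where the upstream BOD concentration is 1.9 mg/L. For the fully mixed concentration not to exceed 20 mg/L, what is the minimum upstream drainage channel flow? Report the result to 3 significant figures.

1360 L/s

Set C_mix = 20: (Q·1.900 + 280.0·108.0) / (Q + 280.0) = 20
→ Q = 280.0·(108.0 − 20)/(20 − 1.900) = 1361 L/s.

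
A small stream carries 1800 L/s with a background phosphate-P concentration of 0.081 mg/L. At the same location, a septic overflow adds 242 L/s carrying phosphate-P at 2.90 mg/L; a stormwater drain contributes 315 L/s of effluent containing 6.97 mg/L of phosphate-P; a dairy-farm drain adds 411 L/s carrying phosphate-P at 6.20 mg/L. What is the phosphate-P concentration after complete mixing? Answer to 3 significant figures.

2.02 mg/L

Mass balance: C = (1800·0.08100 + 242.0·2.900 + 315.0·6.970 + 411.0·6.200) / 2768 = 5591/2768 = 2.020 mg/L.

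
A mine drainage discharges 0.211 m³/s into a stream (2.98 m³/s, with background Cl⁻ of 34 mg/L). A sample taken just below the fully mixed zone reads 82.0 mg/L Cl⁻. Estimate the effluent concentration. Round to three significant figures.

Mass balance: 2.980·34.00 + 0.2110·Cₑ = 3.191·82.00
→ Cₑ = (3.191·82.00 − 2.980·34.00) / 0.2110 = 759.9 mg/L.

760 mg/L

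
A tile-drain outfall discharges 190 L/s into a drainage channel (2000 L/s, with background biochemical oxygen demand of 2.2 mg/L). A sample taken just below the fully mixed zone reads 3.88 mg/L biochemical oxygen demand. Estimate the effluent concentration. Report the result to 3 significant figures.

21.6 mg/L

Mass balance: 2000·2.200 + 190.0·Cₑ = 2190·3.880
→ Cₑ = (2190·3.880 − 2000·2.200) / 190.0 = 21.56 mg/L.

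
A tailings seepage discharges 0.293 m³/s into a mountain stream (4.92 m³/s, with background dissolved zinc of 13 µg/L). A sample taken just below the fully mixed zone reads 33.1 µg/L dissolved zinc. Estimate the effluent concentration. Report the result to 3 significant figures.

371 µg/L

Mass balance: 4.920·13.00 + 0.2930·Cₑ = 5.213·33.10
→ Cₑ = (5.213·33.10 − 4.920·13.00) / 0.2930 = 370.6 µg/L.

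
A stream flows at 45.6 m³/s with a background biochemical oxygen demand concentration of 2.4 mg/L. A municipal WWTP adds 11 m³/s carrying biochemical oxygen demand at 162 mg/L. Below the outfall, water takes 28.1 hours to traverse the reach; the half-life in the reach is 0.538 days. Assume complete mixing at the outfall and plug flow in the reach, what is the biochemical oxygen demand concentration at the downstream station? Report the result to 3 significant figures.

Mixed concentration C = ΣQC/ΣQ = (45.60·2.400 + 11.00·162.0) / 56.60 = 1891/56.60 = 33.42 mg/L.
Half-life 0.538 d → k = ln 2 / 0.538 = 1.288 d⁻¹.
Applying C = C₀e^(−kt): 33.42 × 0.2212 = 7.394 mg/L.

7.39 mg/L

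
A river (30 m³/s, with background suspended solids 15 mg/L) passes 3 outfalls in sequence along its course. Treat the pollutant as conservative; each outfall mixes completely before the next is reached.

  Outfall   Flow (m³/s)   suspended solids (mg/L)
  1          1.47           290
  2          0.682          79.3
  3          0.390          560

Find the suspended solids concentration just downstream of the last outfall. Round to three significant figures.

Below outfall 1: Q → 31.47 m³/s, C = (30.00·15.00 + 1.470·290.0)/31.47 = 27.85 mg/L.
Below outfall 2: Q → 32.15 m³/s, C = (31.47·27.85 + 0.6820·79.30)/32.15 = 28.94 mg/L.
Below outfall 3: Q → 32.54 m³/s, C = (32.15·28.94 + 0.3900·560.0)/32.54 = 35.30 mg/L.

35.3 mg/L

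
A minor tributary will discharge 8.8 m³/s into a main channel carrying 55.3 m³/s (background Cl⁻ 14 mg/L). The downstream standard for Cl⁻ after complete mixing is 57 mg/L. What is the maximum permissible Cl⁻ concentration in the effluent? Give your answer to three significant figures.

327 mg/L

At the limit, (Qr·Cr + Qe·Cₑ)/(Qr + Qe) = 57:
Cₑ = (64.10·57 − 55.30·14.00) / 8.800 = 327.2 mg/L.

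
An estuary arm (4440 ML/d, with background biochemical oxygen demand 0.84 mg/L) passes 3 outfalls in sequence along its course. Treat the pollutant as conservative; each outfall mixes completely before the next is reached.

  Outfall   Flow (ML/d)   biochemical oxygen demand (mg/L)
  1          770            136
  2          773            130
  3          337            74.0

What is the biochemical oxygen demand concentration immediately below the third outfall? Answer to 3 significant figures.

After outfall 1: Q = 4440 + 770.0 = 5210 ML/d; C = (4440·0.8400 + 770.0·136.0)/5210 = 20.82 mg/L.
After outfall 2: Q = 5210 + 773.0 = 5983 ML/d; C = (5210·20.82 + 773.0·130.0)/5983 = 34.92 mg/L.
After outfall 3: Q = 5983 + 337.0 = 6320 ML/d; C = (5983·34.92 + 337.0·74.00)/6320 = 37.01 mg/L.

37.0 mg/L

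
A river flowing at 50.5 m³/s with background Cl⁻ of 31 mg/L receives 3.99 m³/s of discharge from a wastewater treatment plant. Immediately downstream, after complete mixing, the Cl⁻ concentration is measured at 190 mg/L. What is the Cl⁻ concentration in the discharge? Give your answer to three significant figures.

2200 mg/L

Mass balance: 50.50·31.00 + 3.990·Cₑ = 54.49·190.0
→ Cₑ = (54.49·190.0 − 50.50·31.00) / 3.990 = 2202 mg/L.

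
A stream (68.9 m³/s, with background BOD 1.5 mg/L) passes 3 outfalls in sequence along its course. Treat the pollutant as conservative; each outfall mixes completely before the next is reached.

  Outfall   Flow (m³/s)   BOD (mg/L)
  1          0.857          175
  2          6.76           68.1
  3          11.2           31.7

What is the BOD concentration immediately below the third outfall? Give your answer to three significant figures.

12.2 mg/L

Outfall 1: combined Q = 69.76 m³/s; C = (68.90·1.500 + 0.8570·175.0)/69.76 = 3.632 mg/L.
Outfall 2: combined Q = 76.52 m³/s; C = (69.76·3.632 + 6.760·68.10)/76.52 = 9.327 mg/L.
Outfall 3: combined Q = 87.72 m³/s; C = (76.52·9.327 + 11.20·31.70)/87.72 = 12.18 mg/L.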